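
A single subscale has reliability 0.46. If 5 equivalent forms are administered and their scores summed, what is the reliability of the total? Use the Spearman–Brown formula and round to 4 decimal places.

ρ_k = kρ / (1 + (k−1)ρ) = 5·0.46 / (1 + 4·0.46) = 2.300 / 2.840 = 0.8099.

0.8099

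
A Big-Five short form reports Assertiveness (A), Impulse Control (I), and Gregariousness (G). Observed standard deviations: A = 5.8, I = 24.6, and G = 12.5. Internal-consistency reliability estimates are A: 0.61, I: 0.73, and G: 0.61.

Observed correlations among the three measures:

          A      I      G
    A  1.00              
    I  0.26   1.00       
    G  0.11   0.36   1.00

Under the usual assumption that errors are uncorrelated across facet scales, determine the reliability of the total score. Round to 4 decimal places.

Var(A+I+G) = 5.8² + 24.6² + 12.5² + 2·[5.8·24.6·0.26 + 5.8·12.5·0.11 + 24.6·12.5·0.36] = 795.05 + 311.544 = 1106.59.
With uncorrelated errors the cross-covariances are all true-score covariance, so they carry over unchanged; only the diagonal terms shrink to ρᵢσᵢ².
True-score variance = [5.8²·0.61 + 24.6²·0.73 + 12.5²·0.61] + 311.544 = 557.6 + 311.544 = 869.143.
Reliability = 869.143 / 1106.59 = 0.7854.

0.7854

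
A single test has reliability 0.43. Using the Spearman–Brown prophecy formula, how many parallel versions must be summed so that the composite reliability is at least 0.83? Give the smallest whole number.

k ≥ ρ*(1−ρ₁)/(ρ₁(1−ρ*)) = 0.83·0.57 / (0.43·0.17) = 6.472.
Smallest integer k = 7.

7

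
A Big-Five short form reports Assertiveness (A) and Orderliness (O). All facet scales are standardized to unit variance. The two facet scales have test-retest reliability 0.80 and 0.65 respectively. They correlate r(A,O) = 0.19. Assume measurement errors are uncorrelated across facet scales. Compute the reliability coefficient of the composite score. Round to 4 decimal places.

Var(A+O) = 2 + 2·[0.19] = 2 + 0.38 = 2.38.
With uncorrelated errors the cross-covariances are all true-score covariance, so they carry over unchanged; only the diagonal terms shrink to ρᵢσᵢ².
True-score variance = [0.80 + 0.65] + 0.38 = 1.45 + 0.38 = 1.83.
Reliability = 1.83 / 2.38 = 0.7689.

0.7689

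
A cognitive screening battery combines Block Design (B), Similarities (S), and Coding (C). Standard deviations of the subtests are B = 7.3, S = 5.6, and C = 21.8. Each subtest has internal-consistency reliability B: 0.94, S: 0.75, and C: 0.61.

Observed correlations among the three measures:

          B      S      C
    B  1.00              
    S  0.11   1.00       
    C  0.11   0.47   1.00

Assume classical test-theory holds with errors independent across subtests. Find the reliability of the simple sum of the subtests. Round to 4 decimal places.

Var(B+S+C) = 7.3² + 5.6² + 21.8² + 2·[7.3·5.6·0.11 + 7.3·21.8·0.11 + 5.6·21.8·0.47] = 559.89 + 158.76 = 718.65.
Under uncorrelated errors the observed covariances equal the true-score covariances, so only the own-variance terms attenuate.
True-score variance = [7.3²·0.94 + 5.6²·0.75 + 21.8²·0.61] + 158.76 = 363.509 + 158.76 = 522.269.
Reliability = 522.269 / 718.65 = 0.7267.

0.7267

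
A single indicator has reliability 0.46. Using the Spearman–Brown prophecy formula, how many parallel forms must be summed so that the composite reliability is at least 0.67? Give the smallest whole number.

3

k ≥ ρ*(1−ρ₁)/(ρ₁(1−ρ*)) = 0.67·0.54 / (0.46·0.33) = 2.383.
Smallest integer k = 3.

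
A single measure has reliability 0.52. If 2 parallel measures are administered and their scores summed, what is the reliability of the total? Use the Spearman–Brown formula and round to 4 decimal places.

0.6842

ρ_k = kρ / (1 + (k−1)ρ) = 2·0.52 / (1 + 1·0.52) = 1.040 / 1.520 = 0.6842.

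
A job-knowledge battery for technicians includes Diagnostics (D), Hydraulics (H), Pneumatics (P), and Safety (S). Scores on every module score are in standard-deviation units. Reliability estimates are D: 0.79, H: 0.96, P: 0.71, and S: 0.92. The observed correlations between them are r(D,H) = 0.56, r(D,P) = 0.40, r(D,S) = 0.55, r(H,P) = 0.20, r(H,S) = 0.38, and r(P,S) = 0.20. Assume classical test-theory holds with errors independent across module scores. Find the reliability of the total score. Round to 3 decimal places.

0.928

Var(D+H+P+S) = 4 + 2·[0.56 + 0.40 + 0.55 + 0.20 + 0.38 + 0.20] = 4 + 4.58 = 8.58.
Under uncorrelated errors the observed covariances equal the true-score covariances, so only the own-variance terms attenuate.
True-score variance = [0.79 + 0.96 + 0.71 + 0.92] + 4.58 = 3.38 + 4.58 = 7.96.
Reliability = 7.96 / 8.58 = 0.928.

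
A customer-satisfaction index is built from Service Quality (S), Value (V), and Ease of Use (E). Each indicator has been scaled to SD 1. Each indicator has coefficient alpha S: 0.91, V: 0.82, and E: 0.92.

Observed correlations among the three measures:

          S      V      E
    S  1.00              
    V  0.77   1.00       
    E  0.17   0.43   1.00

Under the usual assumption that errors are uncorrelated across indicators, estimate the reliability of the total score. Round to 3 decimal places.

Var(S+V+E) = 3 + 2·[0.77 + 0.17 + 0.43] = 3 + 2.74 = 5.74.
With uncorrelated errors the cross-covariances are all true-score covariance, so they carry over unchanged; only the diagonal terms shrink to ρᵢσᵢ².
True-score variance = [0.91 + 0.82 + 0.92] + 2.74 = 2.65 + 2.74 = 5.39.
Reliability = 5.39 / 5.74 = 0.939.

0.939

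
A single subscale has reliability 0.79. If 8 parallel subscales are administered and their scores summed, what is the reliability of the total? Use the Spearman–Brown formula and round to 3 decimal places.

0.968

ρ_k = kρ / (1 + (k−1)ρ) = 8·0.79 / (1 + 7·0.79) = 6.320 / 6.530 = 0.968.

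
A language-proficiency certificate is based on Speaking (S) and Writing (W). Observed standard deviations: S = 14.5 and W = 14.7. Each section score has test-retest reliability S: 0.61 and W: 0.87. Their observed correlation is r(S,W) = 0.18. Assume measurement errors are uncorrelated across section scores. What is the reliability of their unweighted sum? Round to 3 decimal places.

0.781

Var(S+W) = 14.5² + 14.7² + 2·[14.5·14.7·0.18] = 426.34 + 76.734 = 503.074.
With uncorrelated errors the cross-covariances are all true-score covariance, so they carry over unchanged; only the diagonal terms shrink to ρᵢσᵢ².
True-score variance = [14.5²·0.61 + 14.7²·0.87] + 76.734 = 316.251 + 76.734 = 392.985.
Reliability = 392.985 / 503.074 = 0.781.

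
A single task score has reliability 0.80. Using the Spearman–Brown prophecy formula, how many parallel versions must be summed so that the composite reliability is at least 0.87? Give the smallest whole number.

k ≥ ρ*(1−ρ₁)/(ρ₁(1−ρ*)) = 0.87·0.20 / (0.80·0.13) = 1.673.
Smallest integer k = 2.

2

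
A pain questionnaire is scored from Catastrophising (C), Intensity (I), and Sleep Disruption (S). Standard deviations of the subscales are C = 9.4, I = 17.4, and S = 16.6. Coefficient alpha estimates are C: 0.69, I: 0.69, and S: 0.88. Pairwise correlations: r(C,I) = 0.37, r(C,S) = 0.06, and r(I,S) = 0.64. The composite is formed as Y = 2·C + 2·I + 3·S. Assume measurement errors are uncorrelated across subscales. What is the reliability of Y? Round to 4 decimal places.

0.8859

Var(Y) = 2²·9.4² + 2²·17.4² + 3²·16.6² + 2·[4·9.4·17.4·0.37 + 6·9.4·16.6·0.06 + 6·17.4·16.6·0.64] = 4044.52 + 2814.78 = 6859.3.
Under uncorrelated errors the observed covariances equal the true-score covariances, so only the own-variance terms attenuate.
True-score variance = [2²·9.4²·0.69 + 2²·17.4²·0.69 + 3²·16.6²·0.88] + 2814.78 = 3261.93 + 2814.78 = 6076.7.
Reliability = 6076.7 / 6859.3 = 0.8859.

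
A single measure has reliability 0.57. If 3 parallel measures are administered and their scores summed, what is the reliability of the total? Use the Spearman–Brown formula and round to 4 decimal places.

0.7991

ρ_k = kρ / (1 + (k−1)ρ) = 3·0.57 / (1 + 2·0.57) = 1.710 / 2.140 = 0.7991.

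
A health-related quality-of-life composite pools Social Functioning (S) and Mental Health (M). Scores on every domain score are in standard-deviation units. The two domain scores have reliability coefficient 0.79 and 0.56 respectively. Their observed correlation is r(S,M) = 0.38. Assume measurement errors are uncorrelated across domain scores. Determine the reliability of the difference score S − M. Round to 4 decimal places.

Var(S−M) = 1 + 1 − 2·0.38 = 2 − 0.76 = 1.24.
Under uncorrelated errors the observed covariances equal the true-score covariances, so only the own-variance terms attenuate.
True-score variance = [0.79 + 0.56] − 0.76 = 1.35 − 0.76 = 0.59.
Reliability = 0.59 / 1.24 = 0.4758.

0.4758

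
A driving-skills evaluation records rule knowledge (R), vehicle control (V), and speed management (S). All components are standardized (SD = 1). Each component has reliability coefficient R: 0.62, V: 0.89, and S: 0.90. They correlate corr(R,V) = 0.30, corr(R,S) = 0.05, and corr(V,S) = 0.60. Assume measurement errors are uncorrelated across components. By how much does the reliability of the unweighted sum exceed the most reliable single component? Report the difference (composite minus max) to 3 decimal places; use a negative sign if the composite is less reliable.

-0.020

Var(sum) = 3 + 1.9 = 4.9; true-score variance = 2.41 + 1.9 = 4.31; composite reliability = 0.8796.
Max component reliability = 0.9000.
Difference = 0.8796 − 0.9000 = -0.020.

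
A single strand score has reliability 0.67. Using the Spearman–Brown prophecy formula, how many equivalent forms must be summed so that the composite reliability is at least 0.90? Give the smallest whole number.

5

k ≥ ρ*(1−ρ₁)/(ρ₁(1−ρ*)) = 0.90·0.33 / (0.67·0.10) = 4.433.
Smallest integer k = 5.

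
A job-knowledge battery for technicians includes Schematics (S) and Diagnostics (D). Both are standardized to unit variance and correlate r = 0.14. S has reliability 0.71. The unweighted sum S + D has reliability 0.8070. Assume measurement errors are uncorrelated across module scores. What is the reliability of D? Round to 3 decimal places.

Var(S+D) = 2 + 2·0.14 = 2.280.
True-score variance = ρ_S + ρ_D + 2·0.14, so 0.8070 = (0.71 + ρ_D + 0.28) / 2.280.
ρ_D = 0.8070·2.280 − 0.71 − 0.28 = 0.850.

0.850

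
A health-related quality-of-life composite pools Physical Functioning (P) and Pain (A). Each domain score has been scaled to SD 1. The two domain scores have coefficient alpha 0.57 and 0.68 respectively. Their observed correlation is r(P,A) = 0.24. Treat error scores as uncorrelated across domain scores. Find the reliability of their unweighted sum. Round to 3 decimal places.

Var(P+A) = 2 + 2·[0.24] = 2 + 0.48 = 2.48.
Because errors are independent across components, Cov(Tᵢ,Tⱼ) = Cov(Xᵢ,Xⱼ); the off-diagonal part of the true-score variance is the same as above.
True-score variance = [0.57 + 0.68] + 0.48 = 1.25 + 0.48 = 1.73.
Reliability = 1.73 / 2.48 = 0.698.

0.698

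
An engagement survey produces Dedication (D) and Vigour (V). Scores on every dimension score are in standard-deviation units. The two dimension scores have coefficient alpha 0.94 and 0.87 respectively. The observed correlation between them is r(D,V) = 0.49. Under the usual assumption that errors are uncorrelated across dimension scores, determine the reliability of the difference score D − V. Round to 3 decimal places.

Var(D−V) = 1 + 1 − 2·0.49 = 2 − 0.98 = 1.02.
With uncorrelated errors the cross-covariances are all true-score covariance, so they carry over unchanged; only the diagonal terms shrink to ρᵢσᵢ².
True-score variance = [0.94 + 0.87] − 0.98 = 1.81 − 0.98 = 0.83.
Reliability = 0.83 / 1.02 = 0.814.

0.814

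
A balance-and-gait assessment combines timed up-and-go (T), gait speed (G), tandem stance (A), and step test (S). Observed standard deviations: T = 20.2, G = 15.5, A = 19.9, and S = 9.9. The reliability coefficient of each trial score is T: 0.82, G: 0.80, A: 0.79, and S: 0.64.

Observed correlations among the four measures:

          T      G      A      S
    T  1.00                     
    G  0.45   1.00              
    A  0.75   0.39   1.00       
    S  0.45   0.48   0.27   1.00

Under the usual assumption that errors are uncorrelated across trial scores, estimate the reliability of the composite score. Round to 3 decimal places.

Var(T+G+A+S) = 20.2² + 15.5² + 19.9² + 9.9² + 2·[20.2·15.5·0.45 + 20.2·19.9·0.75 + 20.2·9.9·0.45 + 15.5·19.9·0.39 + 15.5·9.9·0.48 + 19.9·9.9·0.27] = 1142.31 + 1559.03 = 2701.34.
Because errors are independent across components, Cov(Tᵢ,Tⱼ) = Cov(Xᵢ,Xⱼ); the off-diagonal part of the true-score variance is the same as above.
True-score variance = [20.2²·0.82 + 15.5²·0.80 + 19.9²·0.79 + 9.9²·0.64] + 1559.03 = 902.367 + 1559.03 = 2461.4.
Reliability = 2461.4 / 2701.34 = 0.911.

0.911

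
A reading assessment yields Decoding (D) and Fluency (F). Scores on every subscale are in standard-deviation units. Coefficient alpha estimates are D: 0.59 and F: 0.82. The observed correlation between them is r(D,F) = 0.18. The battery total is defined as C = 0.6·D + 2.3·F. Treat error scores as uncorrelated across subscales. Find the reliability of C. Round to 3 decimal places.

0.821

Var(C) = 0.6² + 2.3² + 2·[1.38·0.18] = 5.65 + 0.4968 = 6.1468.
With uncorrelated errors the cross-covariances are all true-score covariance, so they carry over unchanged; only the diagonal terms shrink to ρᵢσᵢ².
True-score variance = [0.6²·0.59 + 2.3²·0.82] + 0.4968 = 4.5502 + 0.4968 = 5.047.
Reliability = 5.047 / 6.1468 = 0.821.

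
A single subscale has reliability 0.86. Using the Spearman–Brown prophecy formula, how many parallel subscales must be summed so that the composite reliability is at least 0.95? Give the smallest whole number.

k ≥ ρ*(1−ρ₁)/(ρ₁(1−ρ*)) = 0.95·0.14 / (0.86·0.05) = 3.093.
Smallest integer k = 4.

4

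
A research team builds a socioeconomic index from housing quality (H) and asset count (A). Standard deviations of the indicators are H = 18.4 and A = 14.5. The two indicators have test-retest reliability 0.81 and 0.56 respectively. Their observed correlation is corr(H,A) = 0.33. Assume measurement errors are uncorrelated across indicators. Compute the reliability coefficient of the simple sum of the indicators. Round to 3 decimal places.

Var(H+A) = 18.4² + 14.5² + 2·[18.4·14.5·0.33] = 548.81 + 176.088 = 724.898.
Under uncorrelated errors the observed covariances equal the true-score covariances, so only the own-variance terms attenuate.
True-score variance = [18.4²·0.81 + 14.5²·0.56] + 176.088 = 391.974 + 176.088 = 568.062.
Reliability = 568.062 / 724.898 = 0.784.

0.784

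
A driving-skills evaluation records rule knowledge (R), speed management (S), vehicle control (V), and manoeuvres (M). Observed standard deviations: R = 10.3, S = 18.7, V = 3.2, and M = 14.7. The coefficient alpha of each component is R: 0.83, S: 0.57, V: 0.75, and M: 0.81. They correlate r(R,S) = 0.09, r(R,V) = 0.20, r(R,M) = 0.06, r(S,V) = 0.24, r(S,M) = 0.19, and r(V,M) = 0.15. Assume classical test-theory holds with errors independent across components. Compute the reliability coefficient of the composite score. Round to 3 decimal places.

Var(R+S+V+M) = 10.3² + 18.7² + 3.2² + 14.7² + 2·[10.3·18.7·0.09 + 10.3·3.2·0.20 + 10.3·14.7·0.06 + 18.7·3.2·0.24 + 18.7·14.7·0.19 + 3.2·14.7·0.15] = 682.11 + 213.316 = 895.426.
With uncorrelated errors the cross-covariances are all true-score covariance, so they carry over unchanged; only the diagonal terms shrink to ρᵢσᵢ².
True-score variance = [10.3²·0.83 + 18.7²·0.57 + 3.2²·0.75 + 14.7²·0.81] + 213.316 = 470.091 + 213.316 = 683.407.
Reliability = 683.407 / 895.426 = 0.763.

0.763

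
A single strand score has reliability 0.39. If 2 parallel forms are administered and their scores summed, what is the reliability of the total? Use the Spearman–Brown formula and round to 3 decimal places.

0.561

ρ_k = kρ / (1 + (k−1)ρ) = 2·0.39 / (1 + 1·0.39) = 0.780 / 1.390 = 0.561.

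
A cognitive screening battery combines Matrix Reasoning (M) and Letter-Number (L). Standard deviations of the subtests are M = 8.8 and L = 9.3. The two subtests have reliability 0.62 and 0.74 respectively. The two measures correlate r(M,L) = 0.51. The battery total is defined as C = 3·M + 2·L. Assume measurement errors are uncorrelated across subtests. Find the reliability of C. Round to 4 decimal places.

0.7702

Var(C) = 3²·8.8² + 2²·9.3² + 2·[6·8.8·9.3·0.51] = 1042.92 + 500.861 = 1543.78.
Under uncorrelated errors the observed covariances equal the true-score covariances, so only the own-variance terms attenuate.
True-score variance = [3²·8.8²·0.62 + 2²·9.3²·0.74] + 500.861 = 688.126 + 500.861 = 1188.99.
Reliability = 1188.99 / 1543.78 = 0.7702.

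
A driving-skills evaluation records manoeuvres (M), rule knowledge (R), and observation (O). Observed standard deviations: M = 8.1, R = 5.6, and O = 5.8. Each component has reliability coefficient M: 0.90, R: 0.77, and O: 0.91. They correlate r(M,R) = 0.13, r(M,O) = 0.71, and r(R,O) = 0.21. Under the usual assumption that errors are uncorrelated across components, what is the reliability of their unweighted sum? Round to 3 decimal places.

0.925

Var(M+R+O) = 8.1² + 5.6² + 5.8² + 2·[8.1·5.6·0.13 + 8.1·5.8·0.71 + 5.6·5.8·0.21] = 130.61 + 92.1468 = 222.757.
With uncorrelated errors the cross-covariances are all true-score covariance, so they carry over unchanged; only the diagonal terms shrink to ρᵢσᵢ².
True-score variance = [8.1²·0.90 + 5.6²·0.77 + 5.8²·0.91] + 92.1468 = 113.809 + 92.1468 = 205.955.
Reliability = 205.955 / 222.757 = 0.925.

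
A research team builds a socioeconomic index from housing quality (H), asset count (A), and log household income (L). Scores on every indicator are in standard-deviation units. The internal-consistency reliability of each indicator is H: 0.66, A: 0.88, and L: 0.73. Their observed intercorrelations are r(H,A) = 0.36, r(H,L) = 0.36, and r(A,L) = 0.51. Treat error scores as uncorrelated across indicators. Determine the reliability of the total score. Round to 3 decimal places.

0.866

Var(H+A+L) = 3 + 2·[0.36 + 0.36 + 0.51] = 3 + 2.46 = 5.46.
Under uncorrelated errors the observed covariances equal the true-score covariances, so only the own-variance terms attenuate.
True-score variance = [0.66 + 0.88 + 0.73] + 2.46 = 2.27 + 2.46 = 4.73.
Reliability = 4.73 / 5.46 = 0.866.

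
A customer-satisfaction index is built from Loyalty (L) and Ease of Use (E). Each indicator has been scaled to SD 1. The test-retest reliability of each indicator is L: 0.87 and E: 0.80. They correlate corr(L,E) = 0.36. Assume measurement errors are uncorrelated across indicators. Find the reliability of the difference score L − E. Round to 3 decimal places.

0.742

Var(L−E) = 1 + 1 − 2·0.36 = 2 − 0.72 = 1.28.
Under uncorrelated errors the observed covariances equal the true-score covariances, so only the own-variance terms attenuate.
True-score variance = [0.87 + 0.80] − 0.72 = 1.67 − 0.72 = 0.95.
Reliability = 0.95 / 1.28 = 0.742.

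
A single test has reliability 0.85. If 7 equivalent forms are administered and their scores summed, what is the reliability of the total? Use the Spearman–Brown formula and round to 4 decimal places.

0.9754

ρ_k = kρ / (1 + (k−1)ρ) = 7·0.85 / (1 + 6·0.85) = 5.950 / 6.100 = 0.9754.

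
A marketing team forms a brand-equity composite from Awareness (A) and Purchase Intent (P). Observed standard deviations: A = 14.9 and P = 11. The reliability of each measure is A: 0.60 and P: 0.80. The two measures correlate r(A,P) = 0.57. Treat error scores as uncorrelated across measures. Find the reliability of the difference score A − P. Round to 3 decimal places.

Var(A−P) = 14.9² + 11² − 2·14.9·11·0.57 = 343.01 − 186.846 = 156.164.
With uncorrelated errors the cross-covariances are all true-score covariance, so they carry over unchanged; only the diagonal terms shrink to ρᵢσᵢ².
True-score variance = [14.9²·0.60 + 11²·0.80] − 186.846 = 230.006 − 186.846 = 43.16.
Reliability = 43.16 / 156.164 = 0.276.

0.276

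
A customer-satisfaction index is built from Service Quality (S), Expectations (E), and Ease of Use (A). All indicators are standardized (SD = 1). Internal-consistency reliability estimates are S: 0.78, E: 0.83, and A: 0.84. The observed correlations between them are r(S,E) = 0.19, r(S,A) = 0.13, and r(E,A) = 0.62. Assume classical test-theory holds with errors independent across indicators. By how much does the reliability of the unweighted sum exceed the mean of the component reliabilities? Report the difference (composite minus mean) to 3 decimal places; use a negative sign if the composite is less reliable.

Var(sum) = 3 + 1.88 = 4.88; true-score variance = 2.45 + 1.88 = 4.33; composite reliability = 0.8873.
Mean component reliability = 0.8167.
Difference = 0.8873 − 0.8167 = 0.071.

0.071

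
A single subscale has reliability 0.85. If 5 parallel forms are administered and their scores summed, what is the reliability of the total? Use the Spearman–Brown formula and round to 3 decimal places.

ρ_k = kρ / (1 + (k−1)ρ) = 5·0.85 / (1 + 4·0.85) = 4.250 / 4.400 = 0.966.

0.966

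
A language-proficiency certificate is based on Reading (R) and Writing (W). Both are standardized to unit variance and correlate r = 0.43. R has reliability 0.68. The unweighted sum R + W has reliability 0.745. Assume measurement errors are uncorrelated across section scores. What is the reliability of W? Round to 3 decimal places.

Var(R+W) = 2 + 2·0.43 = 2.860.
True-score variance = ρ_R + ρ_W + 2·0.43, so 0.745 = (0.68 + ρ_W + 0.86) / 2.860.
ρ_W = 0.745·2.860 − 0.68 − 0.86 = 0.591.

0.591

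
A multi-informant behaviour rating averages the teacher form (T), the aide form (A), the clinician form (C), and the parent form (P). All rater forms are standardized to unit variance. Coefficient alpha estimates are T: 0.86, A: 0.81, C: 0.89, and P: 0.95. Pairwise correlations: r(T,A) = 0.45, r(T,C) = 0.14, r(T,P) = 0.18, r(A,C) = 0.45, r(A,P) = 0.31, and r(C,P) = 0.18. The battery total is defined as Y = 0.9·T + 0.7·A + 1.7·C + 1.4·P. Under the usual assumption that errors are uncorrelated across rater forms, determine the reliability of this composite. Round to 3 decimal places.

Var(Y) = 0.9² + 0.7² + 1.7² + 1.4² + 2·[0.63·0.45 + 1.53·0.14 + 1.26·0.18 + 1.19·0.45 + 0.98·0.31 + 2.38·0.18] = 6.15 + 3.9844 = 10.1344.
Because errors are independent across components, Cov(Tᵢ,Tⱼ) = Cov(Xᵢ,Xⱼ); the off-diagonal part of the true-score variance is the same as above.
True-score variance = [0.9²·0.86 + 0.7²·0.81 + 1.7²·0.89 + 1.4²·0.95] + 3.9844 = 5.5276 + 3.9844 = 9.512.
Reliability = 9.512 / 10.1344 = 0.939.

0.939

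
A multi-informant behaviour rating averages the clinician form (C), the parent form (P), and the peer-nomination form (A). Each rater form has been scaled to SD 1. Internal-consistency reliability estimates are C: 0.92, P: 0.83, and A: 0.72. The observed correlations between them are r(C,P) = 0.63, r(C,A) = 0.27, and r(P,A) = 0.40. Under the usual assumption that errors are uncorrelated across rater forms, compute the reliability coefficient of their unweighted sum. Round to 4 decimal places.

0.9054

Var(C+P+A) = 3 + 2·[0.63 + 0.27 + 0.40] = 3 + 2.6 = 5.6.
With uncorrelated errors the cross-covariances are all true-score covariance, so they carry over unchanged; only the diagonal terms shrink to ρᵢσᵢ².
True-score variance = [0.92 + 0.83 + 0.72] + 2.6 = 2.47 + 2.6 = 5.07.
Reliability = 5.07 / 5.6 = 0.9054.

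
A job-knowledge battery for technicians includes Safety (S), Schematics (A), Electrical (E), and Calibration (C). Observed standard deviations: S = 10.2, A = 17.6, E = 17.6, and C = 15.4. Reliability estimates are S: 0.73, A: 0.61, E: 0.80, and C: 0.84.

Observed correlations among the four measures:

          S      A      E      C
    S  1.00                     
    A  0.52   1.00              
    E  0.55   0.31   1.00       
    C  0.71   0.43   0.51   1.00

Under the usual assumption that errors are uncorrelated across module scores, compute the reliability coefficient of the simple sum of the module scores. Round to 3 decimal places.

0.890

Var(S+A+E+C) = 10.2² + 17.6² + 17.6² + 15.4² + 2·[10.2·17.6·0.52 + 10.2·17.6·0.55 + 10.2·15.4·0.71 + 17.6·17.6·0.31 + 17.6·15.4·0.43 + 17.6·15.4·0.51] = 960.72 + 1308.83 = 2269.55.
With uncorrelated errors the cross-covariances are all true-score covariance, so they carry over unchanged; only the diagonal terms shrink to ρᵢσᵢ².
True-score variance = [10.2²·0.73 + 17.6²·0.61 + 17.6²·0.80 + 15.4²·0.84] + 1308.83 = 711.925 + 1308.83 = 2020.76.
Reliability = 2020.76 / 2269.55 = 0.890.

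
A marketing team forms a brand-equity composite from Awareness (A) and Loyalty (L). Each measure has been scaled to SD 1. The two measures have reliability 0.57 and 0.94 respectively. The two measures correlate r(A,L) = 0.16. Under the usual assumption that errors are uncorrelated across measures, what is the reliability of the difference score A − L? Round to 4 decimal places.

0.7083

Var(A−L) = 1 + 1 − 2·0.16 = 2 − 0.32 = 1.68.
With uncorrelated errors the cross-covariances are all true-score covariance, so they carry over unchanged; only the diagonal terms shrink to ρᵢσᵢ².
True-score variance = [0.57 + 0.94] − 0.32 = 1.51 − 0.32 = 1.19.
Reliability = 1.19 / 1.68 = 0.7083.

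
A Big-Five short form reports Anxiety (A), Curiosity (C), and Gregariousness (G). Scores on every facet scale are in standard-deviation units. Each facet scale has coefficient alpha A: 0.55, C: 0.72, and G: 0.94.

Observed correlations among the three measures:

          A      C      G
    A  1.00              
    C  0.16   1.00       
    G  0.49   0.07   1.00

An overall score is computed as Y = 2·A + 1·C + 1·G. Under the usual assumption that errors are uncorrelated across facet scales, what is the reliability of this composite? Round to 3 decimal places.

Var(Y) = 2² + 1 + 1 + 2·[2·0.16 + 2·0.49 + 0.07] = 6 + 2.74 = 8.74.
Because errors are independent across components, Cov(Tᵢ,Tⱼ) = Cov(Xᵢ,Xⱼ); the off-diagonal part of the true-score variance is the same as above.
True-score variance = [2²·0.55 + 0.72 + 0.94] + 2.74 = 3.86 + 2.74 = 6.6.
Reliability = 6.6 / 8.74 = 0.755.

0.755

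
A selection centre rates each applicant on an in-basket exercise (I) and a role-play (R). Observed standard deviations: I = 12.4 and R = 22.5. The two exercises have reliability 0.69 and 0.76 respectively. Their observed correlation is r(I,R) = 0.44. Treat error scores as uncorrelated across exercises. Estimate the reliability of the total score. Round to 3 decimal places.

0.813

Var(I+R) = 12.4² + 22.5² + 2·[12.4·22.5·0.44] = 660.01 + 245.52 = 905.53.
Because errors are independent across components, Cov(Tᵢ,Tⱼ) = Cov(Xᵢ,Xⱼ); the off-diagonal part of the true-score variance is the same as above.
True-score variance = [12.4²·0.69 + 22.5²·0.76] + 245.52 = 490.844 + 245.52 = 736.364.
Reliability = 736.364 / 905.53 = 0.813.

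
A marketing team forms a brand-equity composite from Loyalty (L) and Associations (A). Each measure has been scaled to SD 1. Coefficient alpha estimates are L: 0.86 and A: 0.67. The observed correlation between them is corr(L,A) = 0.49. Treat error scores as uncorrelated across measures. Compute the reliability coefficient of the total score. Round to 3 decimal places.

0.842

Var(L+A) = 2 + 2·[0.49] = 2 + 0.98 = 2.98.
Under uncorrelated errors the observed covariances equal the true-score covariances, so only the own-variance terms attenuate.
True-score variance = [0.86 + 0.67] + 0.98 = 1.53 + 0.98 = 2.51.
Reliability = 2.51 / 2.98 = 0.842.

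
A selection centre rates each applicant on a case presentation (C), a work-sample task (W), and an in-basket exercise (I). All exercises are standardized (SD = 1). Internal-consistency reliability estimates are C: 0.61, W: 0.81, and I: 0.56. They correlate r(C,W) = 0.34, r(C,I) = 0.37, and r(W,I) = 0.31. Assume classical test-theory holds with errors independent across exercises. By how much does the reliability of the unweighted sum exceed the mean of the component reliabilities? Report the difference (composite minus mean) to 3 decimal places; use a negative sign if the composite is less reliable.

0.138

Var(sum) = 3 + 2.04 = 5.04; true-score variance = 1.98 + 2.04 = 4.02; composite reliability = 0.7976.
Mean component reliability = 0.6600.
Difference = 0.7976 − 0.6600 = 0.138.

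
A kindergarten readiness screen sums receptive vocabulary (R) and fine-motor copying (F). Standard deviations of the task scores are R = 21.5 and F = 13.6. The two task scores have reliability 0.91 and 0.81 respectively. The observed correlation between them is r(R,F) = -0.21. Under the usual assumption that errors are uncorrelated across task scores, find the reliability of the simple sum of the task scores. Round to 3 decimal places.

0.854

Var(R+F) = 21.5² + 13.6² + 2·[21.5·13.6·(-0.21)] = 647.21 − 122.808 = 524.402.
With uncorrelated errors the cross-covariances are all true-score covariance, so they carry over unchanged; only the diagonal terms shrink to ρᵢσᵢ².
True-score variance = [21.5²·0.91 + 13.6²·0.81] − 122.808 = 570.465 − 122.808 = 447.657.
Reliability = 447.657 / 524.402 = 0.854.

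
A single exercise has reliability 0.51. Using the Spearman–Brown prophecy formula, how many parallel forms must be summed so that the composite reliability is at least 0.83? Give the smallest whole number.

k ≥ ρ*(1−ρ₁)/(ρ₁(1−ρ*)) = 0.83·0.49 / (0.51·0.17) = 4.691.
Smallest integer k = 5.

5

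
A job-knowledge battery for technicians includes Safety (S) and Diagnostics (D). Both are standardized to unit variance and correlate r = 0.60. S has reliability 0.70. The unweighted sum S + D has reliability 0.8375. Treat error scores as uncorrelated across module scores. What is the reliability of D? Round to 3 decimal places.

Var(S+D) = 2 + 2·0.60 = 3.200.
True-score variance = ρ_S + ρ_D + 2·0.60, so 0.8375 = (0.70 + ρ_D + 1.20) / 3.200.
ρ_D = 0.8375·3.200 − 0.70 − 1.20 = 0.780.

0.780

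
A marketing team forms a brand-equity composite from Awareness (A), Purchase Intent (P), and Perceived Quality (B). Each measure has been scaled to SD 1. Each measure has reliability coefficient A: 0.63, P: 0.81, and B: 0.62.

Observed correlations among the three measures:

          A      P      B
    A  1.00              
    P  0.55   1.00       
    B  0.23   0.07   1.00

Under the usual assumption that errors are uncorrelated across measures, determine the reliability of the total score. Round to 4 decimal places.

0.8000

Var(A+P+B) = 3 + 2·[0.55 + 0.23 + 0.07] = 3 + 1.7 = 4.7.
Because errors are independent across components, Cov(Tᵢ,Tⱼ) = Cov(Xᵢ,Xⱼ); the off-diagonal part of the true-score variance is the same as above.
True-score variance = [0.63 + 0.81 + 0.62] + 1.7 = 2.06 + 1.7 = 3.76.
Reliability = 3.76 / 4.7 = 0.8000.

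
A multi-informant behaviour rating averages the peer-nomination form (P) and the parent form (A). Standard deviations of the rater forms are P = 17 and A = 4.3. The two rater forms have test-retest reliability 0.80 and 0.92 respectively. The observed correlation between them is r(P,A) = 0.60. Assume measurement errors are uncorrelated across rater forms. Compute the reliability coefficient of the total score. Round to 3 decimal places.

0.850

Var(P+A) = 17² + 4.3² + 2·[17·4.3·0.60] = 307.49 + 87.72 = 395.21.
Under uncorrelated errors the observed covariances equal the true-score covariances, so only the own-variance terms attenuate.
True-score variance = [17²·0.80 + 4.3²·0.92] + 87.72 = 248.211 + 87.72 = 335.931.
Reliability = 335.931 / 395.21 = 0.850.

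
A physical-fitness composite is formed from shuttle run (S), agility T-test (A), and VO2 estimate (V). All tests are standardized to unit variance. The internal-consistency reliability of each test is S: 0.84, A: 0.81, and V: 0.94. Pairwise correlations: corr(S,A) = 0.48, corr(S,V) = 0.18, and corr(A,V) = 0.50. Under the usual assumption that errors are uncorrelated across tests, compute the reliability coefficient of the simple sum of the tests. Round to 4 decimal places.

Var(S+A+V) = 3 + 2·[0.48 + 0.18 + 0.50] = 3 + 2.32 = 5.32.
Because errors are independent across components, Cov(Tᵢ,Tⱼ) = Cov(Xᵢ,Xⱼ); the off-diagonal part of the true-score variance is the same as above.
True-score variance = [0.84 + 0.81 + 0.94] + 2.32 = 2.59 + 2.32 = 4.91.
Reliability = 4.91 / 5.32 = 0.9229.

0.9229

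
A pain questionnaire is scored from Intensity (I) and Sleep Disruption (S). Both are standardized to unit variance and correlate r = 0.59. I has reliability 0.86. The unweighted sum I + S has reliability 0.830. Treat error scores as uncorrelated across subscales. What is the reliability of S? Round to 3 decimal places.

0.599

Var(I+S) = 2 + 2·0.59 = 3.180.
True-score variance = ρ_I + ρ_S + 2·0.59, so 0.830 = (0.86 + ρ_S + 1.18) / 3.180.
ρ_S = 0.830·3.180 − 0.86 − 1.18 = 0.599.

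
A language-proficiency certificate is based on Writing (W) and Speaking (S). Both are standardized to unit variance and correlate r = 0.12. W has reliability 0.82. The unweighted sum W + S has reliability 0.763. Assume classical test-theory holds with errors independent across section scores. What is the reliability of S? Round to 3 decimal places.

0.649

Var(W+S) = 2 + 2·0.12 = 2.240.
True-score variance = ρ_W + ρ_S + 2·0.12, so 0.763 = (0.82 + ρ_S + 0.24) / 2.240.
ρ_S = 0.763·2.240 − 0.82 − 0.24 = 0.649.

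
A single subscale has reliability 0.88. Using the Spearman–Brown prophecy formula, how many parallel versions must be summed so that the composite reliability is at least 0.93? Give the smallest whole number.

2

k ≥ ρ*(1−ρ₁)/(ρ₁(1−ρ*)) = 0.93·0.12 / (0.88·0.07) = 1.812.
Smallest integer k = 2.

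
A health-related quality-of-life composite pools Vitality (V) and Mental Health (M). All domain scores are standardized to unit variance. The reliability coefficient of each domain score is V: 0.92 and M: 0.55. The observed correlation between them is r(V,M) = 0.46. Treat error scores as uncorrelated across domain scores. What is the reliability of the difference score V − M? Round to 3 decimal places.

Var(V−M) = 1 + 1 − 2·0.46 = 2 − 0.92 = 1.08.
Under uncorrelated errors the observed covariances equal the true-score covariances, so only the own-variance terms attenuate.
True-score variance = [0.92 + 0.55] − 0.92 = 1.47 − 0.92 = 0.55.
Reliability = 0.55 / 1.08 = 0.509.

0.509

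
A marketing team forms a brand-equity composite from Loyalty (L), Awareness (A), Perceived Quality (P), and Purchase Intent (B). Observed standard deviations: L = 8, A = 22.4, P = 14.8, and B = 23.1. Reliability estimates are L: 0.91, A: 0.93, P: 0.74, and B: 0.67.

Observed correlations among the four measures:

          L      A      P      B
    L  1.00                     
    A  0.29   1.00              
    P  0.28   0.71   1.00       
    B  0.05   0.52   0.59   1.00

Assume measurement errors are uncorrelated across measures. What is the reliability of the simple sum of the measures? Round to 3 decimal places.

Var(L+A+P+B) = 8² + 22.4² + 14.8² + 23.1² + 2·[8·22.4·0.29 + 8·14.8·0.28 + 8·23.1·0.05 + 22.4·14.8·0.71 + 22.4·23.1·0.52 + 14.8·23.1·0.59] = 1318.41 + 1601.03 = 2919.44.
Because errors are independent across components, Cov(Tᵢ,Tⱼ) = Cov(Xᵢ,Xⱼ); the off-diagonal part of the true-score variance is the same as above.
True-score variance = [8²·0.91 + 22.4²·0.93 + 14.8²·0.74 + 23.1²·0.67] + 1601.03 = 1044.49 + 1601.03 = 2645.52.
Reliability = 2645.52 / 2919.44 = 0.906.

0.906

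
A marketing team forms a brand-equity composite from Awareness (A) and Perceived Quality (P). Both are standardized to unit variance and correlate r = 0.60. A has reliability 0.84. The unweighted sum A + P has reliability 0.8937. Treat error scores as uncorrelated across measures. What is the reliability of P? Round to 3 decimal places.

0.820

Var(A+P) = 2 + 2·0.60 = 3.200.
True-score variance = ρ_A + ρ_P + 2·0.60, so 0.8937 = (0.84 + ρ_P + 1.20) / 3.200.
ρ_P = 0.8937·3.200 − 0.84 − 1.20 = 0.820.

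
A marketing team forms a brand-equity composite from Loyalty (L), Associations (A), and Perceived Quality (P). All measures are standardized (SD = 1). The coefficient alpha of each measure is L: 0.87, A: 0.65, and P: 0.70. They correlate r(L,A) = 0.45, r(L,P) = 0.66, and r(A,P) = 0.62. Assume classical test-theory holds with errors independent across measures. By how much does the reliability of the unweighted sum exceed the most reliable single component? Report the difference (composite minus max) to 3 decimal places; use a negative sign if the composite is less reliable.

0.009

Var(sum) = 3 + 3.46 = 6.46; true-score variance = 2.22 + 3.46 = 5.68; composite reliability = 0.8793.
Max component reliability = 0.8700.
Difference = 0.8793 − 0.8700 = 0.009.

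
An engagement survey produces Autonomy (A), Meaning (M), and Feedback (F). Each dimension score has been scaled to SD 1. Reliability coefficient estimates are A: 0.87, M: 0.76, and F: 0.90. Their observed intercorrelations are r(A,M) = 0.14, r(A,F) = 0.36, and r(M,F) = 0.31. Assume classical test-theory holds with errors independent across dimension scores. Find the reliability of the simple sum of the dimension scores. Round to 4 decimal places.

0.8983

Var(A+M+F) = 3 + 2·[0.14 + 0.36 + 0.31] = 3 + 1.62 = 4.62.
With uncorrelated errors the cross-covariances are all true-score covariance, so they carry over unchanged; only the diagonal terms shrink to ρᵢσᵢ².
True-score variance = [0.87 + 0.76 + 0.90] + 1.62 = 2.53 + 1.62 = 4.15.
Reliability = 4.15 / 4.62 = 0.8983.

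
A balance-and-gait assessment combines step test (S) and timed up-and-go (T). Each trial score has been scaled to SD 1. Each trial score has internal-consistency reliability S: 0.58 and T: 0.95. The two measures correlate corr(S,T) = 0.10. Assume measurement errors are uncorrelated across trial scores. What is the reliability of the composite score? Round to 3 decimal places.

0.786

Var(S+T) = 2 + 2·[0.10] = 2 + 0.2 = 2.2.
With uncorrelated errors the cross-covariances are all true-score covariance, so they carry over unchanged; only the diagonal terms shrink to ρᵢσᵢ².
True-score variance = [0.58 + 0.95] + 0.2 = 1.53 + 0.2 = 1.73.
Reliability = 1.73 / 2.2 = 0.786.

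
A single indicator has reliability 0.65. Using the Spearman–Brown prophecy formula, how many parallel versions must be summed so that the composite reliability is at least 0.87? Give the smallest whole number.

k ≥ ρ*(1−ρ₁)/(ρ₁(1−ρ*)) = 0.87·0.35 / (0.65·0.13) = 3.604.
Smallest integer k = 4.

4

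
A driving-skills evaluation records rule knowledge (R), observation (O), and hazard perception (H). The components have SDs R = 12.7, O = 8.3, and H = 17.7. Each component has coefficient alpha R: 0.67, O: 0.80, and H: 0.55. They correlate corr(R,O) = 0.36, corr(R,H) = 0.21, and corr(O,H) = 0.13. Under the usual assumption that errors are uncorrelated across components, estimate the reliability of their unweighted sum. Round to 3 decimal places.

0.723

Var(R+O+H) = 12.7² + 8.3² + 17.7² + 2·[12.7·8.3·0.36 + 12.7·17.7·0.21 + 8.3·17.7·0.13] = 543.47 + 208.504 = 751.974.
With uncorrelated errors the cross-covariances are all true-score covariance, so they carry over unchanged; only the diagonal terms shrink to ρᵢσᵢ².
True-score variance = [12.7²·0.67 + 8.3²·0.80 + 17.7²·0.55] + 208.504 = 335.486 + 208.504 = 543.989.
Reliability = 543.989 / 751.974 = 0.723.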